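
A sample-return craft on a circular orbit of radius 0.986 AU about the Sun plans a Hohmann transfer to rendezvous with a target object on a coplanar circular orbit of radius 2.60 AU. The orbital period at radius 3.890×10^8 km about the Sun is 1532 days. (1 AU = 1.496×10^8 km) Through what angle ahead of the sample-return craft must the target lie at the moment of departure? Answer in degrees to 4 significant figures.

From Kepler's third law T² = 4π²r³/μ at r = 3.890×10^8 km, T = 1532 days = 1532 × 86400 s = 1.323648×10^8 s: μ = 4π²r³/T² = 1.32637×10^11 km³/s².
In km: r₁ = 0.986 × 1.496×10^8 = 1.475056×10^8 km; r₂ = 2.60 × 1.496×10^8 = 3.8896×10^8 km.
The Hohmann ellipse has a_t = (r₁ + r₂)/2 = 2.682328×10^8 km.
Transfer time t = π√(a_t³/μ) = 3.790×10^7 s.
Target angular speed ω₂ = √(μ/r₂³) = 4.748×10^-8 rad/s.
Angle swept by the target during transfer: ω₂·t = 1.799 rad = 103.08°.
Arrival is 180° from departure on the ellipse, so φ = 180° − 103.08° = 76.92°.

φ = 76.92°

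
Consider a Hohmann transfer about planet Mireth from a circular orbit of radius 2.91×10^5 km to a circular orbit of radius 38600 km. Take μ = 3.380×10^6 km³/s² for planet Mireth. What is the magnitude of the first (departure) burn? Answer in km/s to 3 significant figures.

The Hohmann ellipse has a_t = (r₁ + r₂)/2 = 1.648×10^5 km.
Circular speed at r = 2.910×10^5 km: v_c = √(μ/r) = 3.408 km/s.
Vis-viva on the transfer ellipse at r = 2.910×10^5 km gives v_t = √[μ(2/r − 1/a_t)] = 1.649 km/s.
Δv₁ = |v_t − v_c| = |1.649 − 3.408| = 1.759 km/s.

Δv₁ = 1.76 km/s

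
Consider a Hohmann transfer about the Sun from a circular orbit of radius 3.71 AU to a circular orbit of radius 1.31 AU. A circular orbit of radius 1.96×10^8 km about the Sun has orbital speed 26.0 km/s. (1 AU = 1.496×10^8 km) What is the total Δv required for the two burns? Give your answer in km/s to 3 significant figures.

Δv = 9.90 km/s

From the circular-orbit relation v² = μ/r at r = 1.96×10^8 km: μ = v²r = (26.0)² × 1.96×10^8 = 1.32496×10^11 km³/s².
In km: r₁ = 3.71 × 1.496×10^8 = 5.55016×10^8 km; r₂ = 1.31 × 1.496×10^8 = 1.95976×10^8 km.
Semi-major axis of the transfer orbit: a_t = (5.55016×10^8 + 1.95976×10^8)/2 = 3.75496×10^8 km.
Circular speed at r₁: v₁ = √(μ/r₁) = √(1.32496×10^11/5.55016×10^8) = 15.451 km/s.
On the transfer ellipse at r₁, v² = μ(2/r − 1/a) gives v_a = √[μ(2/r₁ − 1/a_t)] = 11.162 km/s.
First burn Δv₁ = |v_a − v₁| = 4.289 km/s.
At r₂, v₂ = √(μ/r₂) = 26.00 km/s.
Transfer-orbit speed at r₂: v_p = √[μ(2/r₂ − 1/a_t)] = 31.61 km/s.
Second burn Δv₂ = |v₂ − v_p| = 5.610 km/s.
Δv = Δv₁ + Δv₂ = 4.289 + 5.610 = 9.899 km/s.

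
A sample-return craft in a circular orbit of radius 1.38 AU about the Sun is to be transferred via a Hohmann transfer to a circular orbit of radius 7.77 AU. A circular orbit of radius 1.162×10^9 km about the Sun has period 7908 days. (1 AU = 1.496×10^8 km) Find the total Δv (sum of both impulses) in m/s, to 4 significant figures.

Δv = 12500 m/s

From Kepler's third law T² = 4π²r³/μ at r = 1.162×10^9 km, T = 7908 days = 7908 × 86400 s = 6.832512×10^8 s: μ = 4π²r³/T² = 1.32684×10^11 km³/s².
In km: r₁ = 1.38 × 1.496×10^8 = 2.06448×10^8 km; r₂ = 7.77 × 1.496×10^8 = 1.162392×10^9 km.
Transfer-ellipse semi-major axis a_t = (r₁ + r₂)/2 = (2.06448×10^8 + 1.162392×10^9)/2 = 6.8442×10^8 km.
At r₁ the circular-orbit speed is v₁ = √(μ/r₁) = 25.351 km/s.
On the transfer ellipse at r₁, v² = μ(2/r − 1/a) gives v_p = √[μ(2/r₁ − 1/a_t)] = 33.038 km/s.
First burn Δv₁ = |v_p − v₁| = 7.687 km/s.
Circular speed at r₂: v₂ = √(μ/r₂) = 10.684 km/s.
Transfer-orbit speed at r₂: v_a = √[μ(2/r₂ − 1/a_t)] = 5.8678 km/s.
Second burn Δv₂ = |v₂ − v_a| = 4.816 km/s.
Δv = Δv₁ + Δv₂ = 7.687 + 4.816 = 12.50 km/s.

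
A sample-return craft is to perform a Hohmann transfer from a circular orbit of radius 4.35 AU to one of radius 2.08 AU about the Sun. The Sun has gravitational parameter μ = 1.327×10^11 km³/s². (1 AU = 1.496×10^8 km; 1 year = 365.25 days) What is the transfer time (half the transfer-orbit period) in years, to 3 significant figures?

t = 2.88 years

In km: r₁ = 4.35 × 1.496×10^8 = 6.5076×10^8 km; r₂ = 2.08 × 1.496×10^8 = 3.11168×10^8 km.
Semi-major axis of the transfer orbit: a_t = (6.5076×10^8 + 3.11168×10^8)/2 = 4.80964×10^8 km.
Transfer time t = π√(a_t³/μ) = π√((4.80964×10^8)³ / 1.327×10^11) = 9.097×10^7 s.
Converting: 9.097×10^7 s ÷ 3.15576×10^7 s/year (365.25 × 86400) = 2.88 years.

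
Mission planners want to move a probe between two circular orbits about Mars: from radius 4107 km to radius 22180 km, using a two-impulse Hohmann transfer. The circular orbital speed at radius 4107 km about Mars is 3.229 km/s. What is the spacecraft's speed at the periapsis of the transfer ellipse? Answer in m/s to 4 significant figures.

v = 4195 m/s

From the circular-orbit relation v² = μ/r at r = 4107 km: μ = v²r = (3.229)² × 4107 = 42821.4 km³/s².
Transfer-ellipse semi-major axis a_t = (r₁ + r₂)/2 = (4107 + 22180)/2 = 13143.5 km.
At periapsis, r = 4107 km.
Applying v² = μ(2/r − 1/a_t): v = 4.195 km/s.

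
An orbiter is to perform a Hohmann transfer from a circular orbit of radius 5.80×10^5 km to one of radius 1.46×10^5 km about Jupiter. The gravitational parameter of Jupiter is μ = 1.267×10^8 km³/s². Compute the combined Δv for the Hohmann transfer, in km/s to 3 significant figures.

Transfer-ellipse semi-major axis a_t = (r₁ + r₂)/2 = (5.800×10^5 + 1.460×10^5)/2 = 3.630×10^5 km.
At r₁ the circular-orbit speed is v₁ = √(μ/r₁) = 14.780 km/s.
On the transfer ellipse at r₁, v² = μ(2/r − 1/a) gives v_a = √[μ(2/r₁ − 1/a_t)] = 9.3734 km/s.
First burn Δv₁ = |v_a − v₁| = 5.4066 km/s.
Circular speed at r₂: v₂ = √(μ/r₂) = 29.4586 km/s.
Transfer-orbit speed at r₂: v_p = √[μ(2/r₂ − 1/a_t)] = 37.2368 km/s.
Second burn Δv₂ = |v₂ − v_p| = 7.7782 km/s.
Δv = Δv₁ + Δv₂ = 5.4066 + 7.7782 = 13.18 km/s.

Δv = 13.2 km/s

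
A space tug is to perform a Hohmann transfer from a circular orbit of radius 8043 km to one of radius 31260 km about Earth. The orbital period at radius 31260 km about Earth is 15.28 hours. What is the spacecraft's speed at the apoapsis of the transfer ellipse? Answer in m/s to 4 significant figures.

From Kepler's third law T² = 4π²r³/μ at r = 31260 km, T = 15.28 hours = 15.28 × 3600 s = 55008 s: μ = 4π²r³/T² = 3.98543×10^5 km³/s².
Semi-major axis of the transfer orbit: a_t = (8043 + 31260)/2 = 19651.5 km.
The apoapsis of the transfer ellipse is at r = 31260 km.
From the vis-viva equation, v = √[μ(2/r − 1/a_t)] = 2.284 km/s.

v = 2284 m/s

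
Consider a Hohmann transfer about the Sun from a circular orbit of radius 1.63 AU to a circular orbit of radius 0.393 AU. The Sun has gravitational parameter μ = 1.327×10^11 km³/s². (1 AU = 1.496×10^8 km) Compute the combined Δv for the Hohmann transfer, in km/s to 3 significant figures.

Δv = 21.6 km/s

In km: r₁ = 1.63 × 1.496×10^8 = 2.43848×10^8 km; r₂ = 0.393 × 1.496×10^8 = 5.87928×10^7 km.
The Hohmann ellipse has a_t = (r₁ + r₂)/2 = 1.513204×10^8 km.
Circular speed at r₁: v₁ = √(μ/r₁) = √(1.327×10^11/2.43848×10^8) = 23.328 km/s.
On the transfer ellipse at r₁, vis-viva equation gives v_a = √[μ(2/r₁ − 1/a_t)] = 14.541 km/s.
First burn Δv₁ = |v_a − v₁| = 8.787 km/s.
Circular speed at r₂: v₂ = √(μ/r₂) = 47.51 km/s.
Transfer-orbit speed at r₂: v_p = √[μ(2/r₂ − 1/a_t)] = 60.31 km/s.
Second burn Δv₂ = |v₂ − v_p| = 12.80 km/s.
Total Δv = Δv₁ + Δv₂ = 21.59 km/s.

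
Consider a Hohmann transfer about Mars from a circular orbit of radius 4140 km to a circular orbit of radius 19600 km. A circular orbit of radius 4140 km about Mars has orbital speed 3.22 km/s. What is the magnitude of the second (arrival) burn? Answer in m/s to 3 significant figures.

From the circular-orbit relation v² = μ/r at r = 4140 km: μ = v²r = (3.22)² × 4140 = 42925.2 km³/s².
Transfer-ellipse semi-major axis a_t = (r₁ + r₂)/2 = (4140 + 19600)/2 = 11870 km.
On the circular orbit at r = 19600 km, v_c = √(μ/r) = 1.4799 km/s.
Vis-viva on the transfer ellipse at r = 19600 km gives v_t = √[μ(2/r − 1/a_t)] = 0.87398 km/s.
Δv₂ = |v_t − v_c| = |0.87398 − 1.4799| = 0.6059 km/s.

Δv₂ = 606 m/s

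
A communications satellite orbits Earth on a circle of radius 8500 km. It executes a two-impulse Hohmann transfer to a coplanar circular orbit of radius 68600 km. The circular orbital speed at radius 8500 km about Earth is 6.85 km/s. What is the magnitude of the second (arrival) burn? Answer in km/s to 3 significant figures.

Δv₂ = 1.28 km/s

From the circular-orbit relation v² = μ/r at r = 8500 km: μ = v²r = (6.85)² × 8500 = 3.98841×10^5 km³/s².
The Hohmann ellipse has a_t = (r₁ + r₂)/2 = 38550 km.
Circular speed at r = 68600 km: v_c = √(μ/r) = 2.411 km/s.
Vis-viva on the transfer ellipse at r = 68600 km gives v_t = √[μ(2/r − 1/a_t)] = 1.132 km/s.
Δv₂ = |v_t − v_c| = |1.132 − 2.411| = 1.279 km/s.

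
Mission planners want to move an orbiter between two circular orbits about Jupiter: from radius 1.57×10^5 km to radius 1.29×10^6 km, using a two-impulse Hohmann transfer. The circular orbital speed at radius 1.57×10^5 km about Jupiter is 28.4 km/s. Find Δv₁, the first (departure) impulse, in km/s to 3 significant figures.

Δv₁ = 9.52 km/s

From the circular-orbit relation v² = μ/r at r = 1.57×10^5 km: μ = v²r = (28.4)² × 1.57×10^5 = 1.26630×10^8 km³/s².
Transfer-ellipse semi-major axis a_t = (r₁ + r₂)/2 = (1.570×10^5 + 1.290×10^6)/2 = 7.235×10^5 km.
Circular speed at r = 1.570×10^5 km: v_c = √(μ/r) = 28.400 km/s.
Vis-viva on the transfer ellipse at r = 1.570×10^5 km gives v_t = √[μ(2/r − 1/a_t)] = 37.922 km/s.
Δv₁ = |v_t − v_c| = |37.922 − 28.400| = 9.522 km/s.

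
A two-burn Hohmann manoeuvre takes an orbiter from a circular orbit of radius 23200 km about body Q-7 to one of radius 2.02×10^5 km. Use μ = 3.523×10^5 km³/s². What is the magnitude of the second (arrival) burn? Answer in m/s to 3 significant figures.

Semi-major axis of the transfer orbit: a_t = (23200 + 2.020×10^5)/2 = 1.126×10^5 km.
Circular speed at r = 2.020×10^5 km: v_c = √(μ/r) = 1.32063 km/s.
Vis-viva on the transfer ellipse at r = 2.020×10^5 km gives v_t = √[μ(2/r − 1/a_t)] = 0.599453 km/s.
Δv₂ = |v_t − v_c| = |0.599453 − 1.32063| = 0.7212 km/s.

Δv₂ = 721 m/s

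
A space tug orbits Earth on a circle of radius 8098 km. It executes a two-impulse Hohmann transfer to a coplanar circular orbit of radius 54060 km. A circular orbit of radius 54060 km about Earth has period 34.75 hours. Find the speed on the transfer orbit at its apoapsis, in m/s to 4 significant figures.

v = 1386 m/s

From Kepler's third law T² = 4π²r³/μ at r = 54060 km, T = 34.75 hours = 34.75 × 3600 s = 1.251×10^5 s: μ = 4π²r³/T² = 3.98541×10^5 km³/s².
Semi-major axis of the transfer orbit: a_t = (8098 + 54060)/2 = 31079 km.
The apoapsis of the transfer ellipse is at r = 54060 km.
Vis-viva: v = √[μ(2/r − 1/a_t)] = √[3.98541×10^5 × (2/54060 − 1/31079)] = 1.386 km/s.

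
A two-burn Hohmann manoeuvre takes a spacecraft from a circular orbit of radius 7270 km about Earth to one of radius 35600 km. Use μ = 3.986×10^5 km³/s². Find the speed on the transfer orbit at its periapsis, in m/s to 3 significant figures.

v = 9540 m/s

The Hohmann ellipse has a_t = (r₁ + r₂)/2 = 21435 km.
The periapsis of the transfer ellipse is at r = 7270 km.
From the vis-viva equation, v = √[μ(2/r − 1/a_t)] = 9.543 km/s.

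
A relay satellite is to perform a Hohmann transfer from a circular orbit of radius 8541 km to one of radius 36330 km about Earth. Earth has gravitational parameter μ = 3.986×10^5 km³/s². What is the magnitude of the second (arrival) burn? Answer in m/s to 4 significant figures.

Transfer-ellipse semi-major axis a_t = (r₁ + r₂)/2 = (8541 + 36330)/2 = 22435.5 km.
On the circular orbit at r = 36330 km, v_c = √(μ/r) = 3.3123 km/s.
Transfer-orbit speed at the same r (vis-viva, a = a_t): v_t = √[μ(2/r − 1/a_t)] = 2.0437 km/s.
Δv₂ = |v_t − v_c| = |2.0437 − 3.3123| = 1.269 km/s.

Δv₂ = 1269 m/s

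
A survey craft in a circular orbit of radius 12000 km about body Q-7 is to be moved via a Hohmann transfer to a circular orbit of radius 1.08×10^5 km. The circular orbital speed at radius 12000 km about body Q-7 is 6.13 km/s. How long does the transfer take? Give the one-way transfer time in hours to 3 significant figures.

From the circular-orbit relation v² = μ/r at r = 12000 km: μ = v²r = (6.13)² × 12000 = 4.50923×10^5 km³/s².
Transfer-ellipse semi-major axis a_t = (r₁ + r₂)/2 = (12000 + 1.080×10^5)/2 = 60000 km.
Half the transfer-orbit period gives t = π√(a_t³/μ) = 68760 s.
Converting: 68760 s ÷ 3600 s/hour = 19.1 hours.

t = 19.1 hours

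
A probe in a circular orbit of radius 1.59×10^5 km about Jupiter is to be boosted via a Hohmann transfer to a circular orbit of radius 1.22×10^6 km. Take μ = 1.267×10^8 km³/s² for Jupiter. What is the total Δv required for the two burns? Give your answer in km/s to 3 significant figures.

Δv = 14.6 km/s

The Hohmann ellipse has a_t = (r₁ + r₂)/2 = 6.895×10^5 km.
Circular speed at r₁: v₁ = √(μ/r₁) = √(1.267×10^8/1.590×10^5) = 28.2286 km/s.
On the transfer ellipse at r₁, v² = μ(2/r − 1/a) gives v_p = √[μ(2/r₁ − 1/a_t)] = 37.5494 km/s.
First burn Δv₁ = |v_p − v₁| = 9.321 km/s.
Circular speed at r₂: v₂ = √(μ/r₂) = 10.191 km/s.
Transfer-orbit speed at r₂: v_a = √[μ(2/r₂ − 1/a_t)] = 4.8937 km/s.
Second burn Δv₂ = |v₂ − v_a| = 5.297 km/s.
Total Δv = Δv₁ + Δv₂ = 14.62 km/s.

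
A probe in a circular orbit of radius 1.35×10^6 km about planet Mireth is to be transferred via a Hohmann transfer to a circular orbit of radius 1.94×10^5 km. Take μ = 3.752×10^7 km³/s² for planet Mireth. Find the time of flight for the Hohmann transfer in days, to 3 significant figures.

Semi-major axis of the transfer orbit: a_t = (1.350×10^6 + 1.940×10^5)/2 = 7.720×10^5 km.
By Kepler's third law the transfer-orbit period is T = 2π√(a_t³/μ), so t = T/2 = 3.479×10^5 s.
Converting: 3.479×10^5 s ÷ 86400 s/day = 4.03 days.

t = 4.03 days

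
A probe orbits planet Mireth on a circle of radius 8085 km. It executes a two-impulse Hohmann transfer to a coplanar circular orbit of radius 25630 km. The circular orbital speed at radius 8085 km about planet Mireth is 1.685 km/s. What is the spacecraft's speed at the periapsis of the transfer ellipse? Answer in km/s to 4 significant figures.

v = 2.078 km/s

From the circular-orbit relation v² = μ/r at r = 8085 km: μ = v²r = (1.685)² × 8085 = 22955.1 km³/s².
Semi-major axis of the transfer orbit: a_t = (8085 + 25630)/2 = 16857.5 km.
The periapsis of the transfer ellipse is at r = 8085 km.
Vis-viva: v = √[μ(2/r − 1/a_t)] = √[22955.1 × (2/8085 − 1/16857.5)] = 2.078 km/s.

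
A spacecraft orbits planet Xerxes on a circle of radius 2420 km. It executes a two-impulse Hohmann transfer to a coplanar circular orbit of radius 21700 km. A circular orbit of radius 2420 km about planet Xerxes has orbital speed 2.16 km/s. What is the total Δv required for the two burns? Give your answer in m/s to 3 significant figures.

From the circular-orbit relation v² = μ/r at r = 2420 km: μ = v²r = (2.16)² × 2420 = 11290.8 km³/s².
Transfer-ellipse semi-major axis a_t = (r₁ + r₂)/2 = (2420 + 21700)/2 = 12060 km.
Circular speed at r₁: v₁ = √(μ/r₁) = √(11290.8/2420) = 2.1600 km/s.
On the transfer ellipse at r₁, v² = μ(2/r − 1/a) gives v_p = √[μ(2/r₁ − 1/a_t)] = 2.8974 km/s.
First burn Δv₁ = |v_p − v₁| = 0.7374 km/s.
Circular speed at r₂: v₂ = √(μ/r₂) = 0.7213 km/s.
Transfer-orbit speed at r₂: v_a = √[μ(2/r₂ − 1/a_t)] = 0.3231 km/s.
Second burn Δv₂ = |v₂ − v_a| = 0.3982 km/s.
Δv = Δv₁ + Δv₂ = 0.7374 + 0.3982 = 1.136 km/s.

Δv = 1140 m/s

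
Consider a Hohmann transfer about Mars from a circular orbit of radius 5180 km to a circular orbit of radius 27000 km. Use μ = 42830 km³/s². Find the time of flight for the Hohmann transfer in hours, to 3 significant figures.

t = 8.61 hours

The Hohmann ellipse has a_t = (r₁ + r₂)/2 = 16090 km.
By Kepler's third law the transfer-orbit period is T = 2π√(a_t³/μ), so t = T/2 = 30980 s.
Converting: 30980 s ÷ 3600 s/hour = 8.61 hours.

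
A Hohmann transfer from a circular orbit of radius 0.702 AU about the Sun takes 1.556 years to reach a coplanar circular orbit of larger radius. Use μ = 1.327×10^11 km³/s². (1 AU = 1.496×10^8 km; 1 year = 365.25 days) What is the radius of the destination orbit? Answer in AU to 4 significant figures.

In km: r₁ = 0.702 × 1.496×10^8 = 1.050192×10^8 km.
Transfer time t = 1.556 years × 365.25 × 86400 s = 4.91036256×10^7 s, and t = π√(a_t³/μ).
So a_t = (μ t²/π²)^(1/3) = (1.327×10^11 × (4.91036256×10^7)² / π²)^(1/3) = 3.1886×10^8 km.
Since a_t = (r₁ + r₂)/2, r₂ = 2a_t − r₁ = 2×3.1886×10^8 − 1.050192×10^8 = 5.327008×10^8 km.
In AU: r₂ = 5.327008×10^8 / 1.496×10^8 = 3.561 AU.

r₂ = 3.561 AU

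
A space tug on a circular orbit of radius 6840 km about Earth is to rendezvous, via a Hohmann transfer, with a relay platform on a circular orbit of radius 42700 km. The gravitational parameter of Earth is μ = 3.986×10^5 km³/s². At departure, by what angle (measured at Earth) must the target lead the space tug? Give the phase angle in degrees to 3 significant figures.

The Hohmann ellipse has a_t = (r₁ + r₂)/2 = 24770 km.
The half-period of the transfer ellipse is t = π√(a_t³/μ) = 19400 s.
The target's mean motion on its circular orbit is ω₂ = √(μ/r₂³) = 7.155×10^-5 rad/s.
Angle swept by the target during transfer: ω₂·t = 1.388 rad = 79.53°.
Arrival is 180° from departure on the ellipse, so φ = 180° − 79.53° = 100°.

φ = 100°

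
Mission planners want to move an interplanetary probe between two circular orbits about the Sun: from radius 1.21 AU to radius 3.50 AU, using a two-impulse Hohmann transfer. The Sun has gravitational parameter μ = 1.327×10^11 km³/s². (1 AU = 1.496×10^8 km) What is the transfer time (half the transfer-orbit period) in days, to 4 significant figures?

t = 660.1 days

In km: r₁ = 1.21 × 1.496×10^8 = 1.81016×10^8 km; r₂ = 3.50 × 1.496×10^8 = 5.236×10^8 km.
Semi-major axis of the transfer orbit: a_t = (1.81016×10^8 + 5.236×10^8)/2 = 3.52308×10^8 km.
By Kepler's third law the transfer-orbit period is T = 2π√(a_t³/μ), so t = T/2 = 5.703×10^7 s.
Converting: 5.703×10^7 s ÷ 86400 s/day = 660.1 days.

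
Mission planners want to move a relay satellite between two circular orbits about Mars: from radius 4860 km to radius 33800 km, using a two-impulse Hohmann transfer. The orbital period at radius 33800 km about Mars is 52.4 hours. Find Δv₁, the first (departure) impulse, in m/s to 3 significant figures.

From Kepler's third law T² = 4π²r³/μ at r = 33800 km, T = 52.4 hours = 52.4 × 3600 s = 1.8864×10^5 s: μ = 4π²r³/T² = 42839.3 km³/s².
Transfer-ellipse semi-major axis a_t = (r₁ + r₂)/2 = (4860 + 33800)/2 = 19330 km.
Circular speed at r = 4860 km: v_c = √(μ/r) = 2.969 km/s.
Vis-viva on the transfer ellipse at r = 4860 km gives v_t = √[μ(2/r − 1/a_t)] = 3.926 km/s.
Δv₁ = |v_t − v_c| = |3.926 − 2.969| = 0.9570 km/s.

Δv₁ = 957 m/s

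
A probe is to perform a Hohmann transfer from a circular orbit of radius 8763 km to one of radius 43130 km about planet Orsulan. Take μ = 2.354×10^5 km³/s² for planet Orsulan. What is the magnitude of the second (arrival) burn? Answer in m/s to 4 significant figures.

Δv₂ = 978.5 m/s

Semi-major axis of the transfer orbit: a_t = (8763 + 43130)/2 = 25946.5 km.
Circular speed at r = 43130 km: v_c = √(μ/r) = 2.3362 km/s.
Vis-viva on the transfer ellipse at r = 43130 km gives v_t = √[μ(2/r − 1/a_t)] = 1.3577 km/s.
Δv₂ = |v_t − v_c| = |1.3577 − 2.3362| = 0.9785 km/s.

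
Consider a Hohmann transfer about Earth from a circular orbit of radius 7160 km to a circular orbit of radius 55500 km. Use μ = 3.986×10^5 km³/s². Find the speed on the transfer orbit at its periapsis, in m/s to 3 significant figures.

v = 9930 m/s

Transfer-ellipse semi-major axis a_t = (r₁ + r₂)/2 = (7160 + 55500)/2 = 31330 km.
The periapsis of the transfer ellipse is at r = 7160 km.
From the vis-viva equation, v = √[μ(2/r − 1/a_t)] = 9.931 km/s.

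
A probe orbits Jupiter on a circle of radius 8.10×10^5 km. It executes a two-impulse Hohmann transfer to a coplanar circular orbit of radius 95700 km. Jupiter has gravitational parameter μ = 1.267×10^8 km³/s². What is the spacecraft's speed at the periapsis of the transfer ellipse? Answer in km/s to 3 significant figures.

The Hohmann ellipse has a_t = (r₁ + r₂)/2 = 4.5285×10^5 km.
At periapsis, r = 95700 km.
Vis-viva: v = √[μ(2/r − 1/a_t)] = √[1.267×10^8 × (2/95700 − 1/4.5285×10^5)] = 48.66 km/s.

v = 48.7 km/s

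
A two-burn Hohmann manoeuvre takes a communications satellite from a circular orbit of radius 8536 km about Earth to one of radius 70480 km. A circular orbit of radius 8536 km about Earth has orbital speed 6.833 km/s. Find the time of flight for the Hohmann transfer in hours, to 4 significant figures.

From the circular-orbit relation v² = μ/r at r = 8536 km: μ = v²r = (6.833)² × 8536 = 3.98545×10^5 km³/s².
Transfer-ellipse semi-major axis a_t = (r₁ + r₂)/2 = (8536 + 70480)/2 = 39508 km.
Half the transfer-orbit period gives t = π√(a_t³/μ) = 39080 s.
Converting: 39080 s ÷ 3600 s/hour = 10.86 hours.

t = 10.86 hours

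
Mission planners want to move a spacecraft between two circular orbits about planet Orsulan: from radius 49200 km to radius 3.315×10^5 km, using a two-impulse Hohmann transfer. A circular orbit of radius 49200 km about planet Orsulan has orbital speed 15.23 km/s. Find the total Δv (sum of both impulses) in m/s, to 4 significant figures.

Δv = 7753 m/s

From the circular-orbit relation v² = μ/r at r = 49200 km: μ = v²r = (15.23)² × 49200 = 1.14121×10^7 km³/s².
Transfer-ellipse semi-major axis a_t = (r₁ + r₂)/2 = (49200 + 3.315×10^5)/2 = 1.9035×10^5 km.
At r₁ the circular-orbit speed is v₁ = √(μ/r₁) = 15.230 km/s.
Transfer-orbit speed at r₁ (v² = μ(2/r − 1/a)): v_p = √[μ(2/r₁ − 1/a_t)] = 20.099 km/s.
First burn Δv₁ = |v_p − v₁| = 4.869 km/s.
Circular speed at r₂: v₂ = √(μ/r₂) = 5.867 km/s.
Transfer-orbit speed at r₂: v_a = √[μ(2/r₂ − 1/a_t)] = 2.983 km/s.
Second burn Δv₂ = |v₂ − v_a| = 2.884 km/s.
Δv = Δv₁ + Δv₂ = 4.869 + 2.884 = 7.753 km/s.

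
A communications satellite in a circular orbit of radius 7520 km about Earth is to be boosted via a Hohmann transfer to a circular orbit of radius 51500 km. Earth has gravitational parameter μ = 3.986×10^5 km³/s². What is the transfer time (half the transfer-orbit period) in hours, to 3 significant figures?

t = 7.01 hours

The Hohmann ellipse has a_t = (r₁ + r₂)/2 = 29510 km.
Half the transfer-orbit period gives t = π√(a_t³/μ) = 25230 s.
Converting: 25230 s ÷ 3600 s/hour = 7.01 hours.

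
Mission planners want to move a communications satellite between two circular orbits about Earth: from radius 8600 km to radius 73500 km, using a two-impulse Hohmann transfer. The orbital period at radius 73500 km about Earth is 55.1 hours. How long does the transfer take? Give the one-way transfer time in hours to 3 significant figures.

From Kepler's third law T² = 4π²r³/μ at r = 73500 km, T = 55.1 hours = 55.1 × 3600 s = 1.9836×10^5 s: μ = 4π²r³/T² = 3.98395×10^5 km³/s².
The Hohmann ellipse has a_t = (r₁ + r₂)/2 = 41050 km.
By Kepler's third law the transfer-orbit period is T = 2π√(a_t³/μ), so t = T/2 = 41400 s.
Converting: 41400 s ÷ 3600 s/hour = 11.5 hours.

t = 11.5 hours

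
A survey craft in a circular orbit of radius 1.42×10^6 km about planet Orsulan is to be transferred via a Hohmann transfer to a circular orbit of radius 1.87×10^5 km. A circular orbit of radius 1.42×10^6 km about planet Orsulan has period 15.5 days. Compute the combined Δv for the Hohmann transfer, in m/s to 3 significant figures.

From Kepler's third law T² = 4π²r³/μ at r = 1.42×10^6 km, T = 15.5 days = 15.5 × 86400 s = 1.3392×10^6 s: μ = 4π²r³/T² = 6.30281×10^7 km³/s².
Transfer-ellipse semi-major axis a_t = (r₁ + r₂)/2 = (1.420×10^6 + 1.870×10^5)/2 = 8.035×10^5 km.
Circular speed at r₁: v₁ = √(μ/r₁) = √(6.30281×10^7/1.420×10^6) = 6.662 km/s.
Transfer-orbit speed at r₁ (vis-viva equation): v_a = √[μ(2/r₁ − 1/a_t)] = 3.214 km/s.
First burn Δv₁ = |v_a − v₁| = 3.448 km/s.
At r₂, v₂ = √(μ/r₂) = 18.359 km/s.
Transfer-orbit speed at r₂: v_p = √[μ(2/r₂ − 1/a_t)] = 24.406 km/s.
Second burn Δv₂ = |v₂ − v_p| = 6.047 km/s.
Δv = Δv₁ + Δv₂ = 3.448 + 6.047 = 9.495 km/s.

Δv = 9500 m/s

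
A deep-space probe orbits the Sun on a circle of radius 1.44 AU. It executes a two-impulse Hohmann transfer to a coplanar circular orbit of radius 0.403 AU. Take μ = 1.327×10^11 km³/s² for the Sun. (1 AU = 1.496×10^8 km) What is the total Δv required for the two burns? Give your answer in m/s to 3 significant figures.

In km: r₁ = 1.44 × 1.496×10^8 = 2.15424×10^8 km; r₂ = 0.403 × 1.496×10^8 = 6.02888×10^7 km.
Semi-major axis of the transfer orbit: a_t = (2.15424×10^8 + 6.02888×10^7)/2 = 1.378564×10^8 km.
Circular speed at r₁: v₁ = √(μ/r₁) = √(1.327×10^11/2.15424×10^8) = 24.819 km/s.
On the transfer ellipse at r₁, vis-viva gives v_a = √[μ(2/r₁ − 1/a_t)] = 16.413 km/s.
First burn Δv₁ = |v_a − v₁| = 8.406 km/s.
At r₂, v₂ = √(μ/r₂) = 46.92 km/s.
Transfer-orbit speed at r₂: v_p = √[μ(2/r₂ − 1/a_t)] = 58.65 km/s.
Second burn Δv₂ = |v₂ − v_p| = 11.73 km/s.
Total Δv = Δv₁ + Δv₂ = 20.14 km/s.

Δv = 20100 m/s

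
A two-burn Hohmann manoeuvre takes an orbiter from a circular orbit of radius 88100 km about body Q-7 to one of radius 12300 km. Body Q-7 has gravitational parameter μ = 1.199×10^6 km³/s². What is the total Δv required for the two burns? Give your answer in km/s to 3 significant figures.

Δv = 5.07 km/s

Transfer-ellipse semi-major axis a_t = (r₁ + r₂)/2 = (88100 + 12300)/2 = 50200 km.
Circular speed at r₁: v₁ = √(μ/r₁) = √(1.199×10^6/88100) = 3.689 km/s.
Transfer-orbit speed at r₁ (v² = μ(2/r − 1/a)): v_a = √[μ(2/r₁ − 1/a_t)] = 1.826 km/s.
First burn Δv₁ = |v_a − v₁| = 1.863 km/s.
At r₂, v₂ = √(μ/r₂) = 9.87318 km/s.
Transfer-orbit speed at r₂: v_p = √[μ(2/r₂ − 1/a_t)] = 13.0796 km/s.
Second burn Δv₂ = |v₂ − v_p| = 3.206 km/s.
Δv = Δv₁ + Δv₂ = 1.863 + 3.206 = 5.069 km/s.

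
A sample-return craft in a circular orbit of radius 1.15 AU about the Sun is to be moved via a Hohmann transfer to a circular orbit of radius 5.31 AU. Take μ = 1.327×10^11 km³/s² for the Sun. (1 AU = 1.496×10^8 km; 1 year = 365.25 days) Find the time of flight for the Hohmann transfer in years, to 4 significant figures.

t = 2.903 years

In km: r₁ = 1.15 × 1.496×10^8 = 1.7204×10^8 km; r₂ = 5.31 × 1.496×10^8 = 7.94376×10^8 km.
Semi-major axis of the transfer orbit: a_t = (1.7204×10^8 + 7.94376×10^8)/2 = 4.83208×10^8 km.
Transfer time t = π√(a_t³/μ) = π√((4.83208×10^8)³ / 1.327×10^11) = 9.160×10^7 s.
Converting: 9.160×10^7 s ÷ 3.15576×10^7 s/year (365.25 × 86400) = 2.903 years.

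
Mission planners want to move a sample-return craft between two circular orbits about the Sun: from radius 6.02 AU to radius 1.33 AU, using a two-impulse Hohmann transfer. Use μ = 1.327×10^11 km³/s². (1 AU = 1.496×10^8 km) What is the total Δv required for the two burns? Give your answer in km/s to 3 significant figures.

Δv = 12.1 km/s

In km: r₁ = 6.02 × 1.496×10^8 = 9.00592×10^8 km; r₂ = 1.33 × 1.496×10^8 = 1.98968×10^8 km.
Semi-major axis of the transfer orbit: a_t = (9.00592×10^8 + 1.98968×10^8)/2 = 5.4978×10^8 km.
At r₁ the circular-orbit speed is v₁ = √(μ/r₁) = 12.1387 km/s.
On the transfer ellipse at r₁, vis-viva equation gives v_a = √[μ(2/r₁ − 1/a_t)] = 7.30245 km/s.
First burn Δv₁ = |v_a − v₁| = 4.836 km/s.
At r₂, v₂ = √(μ/r₂) = 25.825 km/s.
Transfer-orbit speed at r₂: v_p = √[μ(2/r₂ − 1/a_t)] = 33.053 km/s.
Second burn Δv₂ = |v₂ − v_p| = 7.228 km/s.
Δv = Δv₁ + Δv₂ = 4.836 + 7.228 = 12.06 km/s.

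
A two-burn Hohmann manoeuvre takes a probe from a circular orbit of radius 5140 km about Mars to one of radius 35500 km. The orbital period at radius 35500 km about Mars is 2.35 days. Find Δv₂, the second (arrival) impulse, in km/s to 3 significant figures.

From Kepler's third law T² = 4π²r³/μ at r = 35500 km, T = 2.35 days = 2.35 × 86400 s = 2.0304×10^5 s: μ = 4π²r³/T² = 42843.2 km³/s².
Semi-major axis of the transfer orbit: a_t = (5140 + 35500)/2 = 20320 km.
Circular speed at r = 35500 km: v_c = √(μ/r) = 1.098567 km/s.
Transfer-orbit speed at the same r (vis-viva, a = a_t): v_t = √[μ(2/r − 1/a_t)] = 0.5525179 km/s.
Δv₂ = |v_t − v_c| = |0.5525179 − 1.098567| = 0.5460 km/s.

Δv₂ = 0.546 km/s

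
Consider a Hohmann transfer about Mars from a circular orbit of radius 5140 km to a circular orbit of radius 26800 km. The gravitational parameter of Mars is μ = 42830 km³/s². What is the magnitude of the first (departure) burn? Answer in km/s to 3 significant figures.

Δv₁ = 0.853 km/s

The Hohmann ellipse has a_t = (r₁ + r₂)/2 = 15970 km.
On the circular orbit at r = 5140 km, v_c = √(μ/r) = 2.8866 km/s.
Vis-viva on the transfer ellipse at r = 5140 km gives v_t = √[μ(2/r − 1/a_t)] = 3.7394 km/s.
Δv₁ = |v_t − v_c| = |3.7394 − 2.8866| = 0.8528 km/s.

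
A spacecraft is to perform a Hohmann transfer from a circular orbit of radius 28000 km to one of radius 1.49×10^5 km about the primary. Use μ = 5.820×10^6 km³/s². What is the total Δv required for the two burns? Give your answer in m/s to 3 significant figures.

Transfer-ellipse semi-major axis a_t = (r₁ + r₂)/2 = (28000 + 1.490×10^5)/2 = 88500 km.
Circular speed at r₁: v₁ = √(μ/r₁) = √(5.820×10^6/28000) = 14.42 km/s.
Transfer-orbit speed at r₁ (v² = μ(2/r − 1/a)): v_p = √[μ(2/r₁ − 1/a_t)] = 18.71 km/s.
First burn Δv₁ = |v_p − v₁| = 4.290 km/s.
Circular speed at r₂: v₂ = √(μ/r₂) = 6.2498 km/s.
Transfer-orbit speed at r₂: v_a = √[μ(2/r₂ − 1/a_t)] = 3.5154 km/s.
Second burn Δv₂ = |v₂ − v_a| = 2.734 km/s.
Δv = Δv₁ + Δv₂ = 4.290 + 2.734 = 7.024 km/s.

Δv = 7020 m/s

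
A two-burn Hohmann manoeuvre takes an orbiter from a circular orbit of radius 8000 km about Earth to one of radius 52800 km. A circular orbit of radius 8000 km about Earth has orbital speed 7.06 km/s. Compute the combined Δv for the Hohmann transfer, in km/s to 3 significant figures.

Δv = 3.58 km/s

From the circular-orbit relation v² = μ/r at r = 8000 km: μ = v²r = (7.06)² × 8000 = 3.98749×10^5 km³/s².
Semi-major axis of the transfer orbit: a_t = (8000 + 52800)/2 = 30400 km.
At r₁ the circular-orbit speed is v₁ = √(μ/r₁) = 7.0600 km/s.
On the transfer ellipse at r₁, v² = μ(2/r − 1/a) gives v_p = √[μ(2/r₁ − 1/a_t)] = 9.3043 km/s.
First burn Δv₁ = |v_p − v₁| = 2.2443 km/s.
At r₂, v₂ = √(μ/r₂) = 2.7481 km/s.
Transfer-orbit speed at r₂: v_a = √[μ(2/r₂ − 1/a_t)] = 1.4097 km/s.
Second burn Δv₂ = |v₂ − v_a| = 1.3384 km/s.
Total Δv = Δv₁ + Δv₂ = 3.583 km/s.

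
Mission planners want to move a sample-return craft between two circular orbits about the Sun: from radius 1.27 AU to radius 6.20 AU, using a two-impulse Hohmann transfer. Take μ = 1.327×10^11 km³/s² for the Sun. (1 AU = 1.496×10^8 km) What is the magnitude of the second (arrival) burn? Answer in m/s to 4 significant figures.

Δv₂ = 4986 m/s

In km: r₁ = 1.27 × 1.496×10^8 = 1.89992×10^8 km; r₂ = 6.20 × 1.496×10^8 = 9.2752×10^8 km.
Transfer-ellipse semi-major axis a_t = (r₁ + r₂)/2 = (1.89992×10^8 + 9.2752×10^8)/2 = 5.58756×10^8 km.
Circular speed at r = 9.2752×10^8 km: v_c = √(μ/r) = 11.961 km/s.
Vis-viva on the transfer ellipse at r = 9.2752×10^8 km gives v_t = √[μ(2/r − 1/a_t)] = 6.9748 km/s.
Δv₂ = |v_t − v_c| = |6.9748 − 11.961| = 4.986 km/s.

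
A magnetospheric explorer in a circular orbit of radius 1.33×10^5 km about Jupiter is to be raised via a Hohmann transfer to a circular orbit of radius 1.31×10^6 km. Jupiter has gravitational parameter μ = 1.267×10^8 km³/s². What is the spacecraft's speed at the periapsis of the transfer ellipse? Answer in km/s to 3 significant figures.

Transfer-ellipse semi-major axis a_t = (r₁ + r₂)/2 = (1.330×10^5 + 1.310×10^6)/2 = 7.215×10^5 km.
At periapsis, r = 1.330×10^5 km.
Applying v² = μ(2/r − 1/a_t): v = 41.59 km/s.

v = 41.6 km/s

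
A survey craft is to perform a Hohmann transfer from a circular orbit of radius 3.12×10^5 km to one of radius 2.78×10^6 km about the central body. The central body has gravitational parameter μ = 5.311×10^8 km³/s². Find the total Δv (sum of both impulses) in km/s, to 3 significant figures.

Δv = 21.7 km/s

The Hohmann ellipse has a_t = (r₁ + r₂)/2 = 1.546×10^6 km.
At r₁ the circular-orbit speed is v₁ = √(μ/r₁) = 41.26 km/s.
Transfer-orbit speed at r₁ (vis-viva): v_p = √[μ(2/r₁ − 1/a_t)] = 55.33 km/s.
First burn Δv₁ = |v_p − v₁| = 14.07 km/s.
At r₂, v₂ = √(μ/r₂) = 13.822 km/s.
Transfer-orbit speed at r₂: v_a = √[μ(2/r₂ − 1/a_t)] = 6.2092 km/s.
Second burn Δv₂ = |v₂ − v_a| = 7.613 km/s.
Total Δv = Δv₁ + Δv₂ = 21.68 km/s.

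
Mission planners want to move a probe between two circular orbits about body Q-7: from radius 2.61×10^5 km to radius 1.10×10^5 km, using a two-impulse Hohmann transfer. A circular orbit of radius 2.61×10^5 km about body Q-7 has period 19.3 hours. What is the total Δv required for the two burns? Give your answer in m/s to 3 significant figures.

From Kepler's third law T² = 4π²r³/μ at r = 2.61×10^5 km, T = 19.3 hours = 19.3 × 3600 s = 69480 s: μ = 4π²r³/T² = 1.45399×10^8 km³/s².
The Hohmann ellipse has a_t = (r₁ + r₂)/2 = 1.855×10^5 km.
At r₁ the circular-orbit speed is v₁ = √(μ/r₁) = 23.6026 km/s.
Transfer-orbit speed at r₁ (vis-viva): v_a = √[μ(2/r₁ − 1/a_t)] = 18.1754 km/s.
First burn Δv₁ = |v_a − v₁| = 5.427 km/s.
At r₂, v₂ = √(μ/r₂) = 36.3567 km/s.
Transfer-orbit speed at r₂: v_p = √[μ(2/r₂ − 1/a_t)] = 43.1254 km/s.
Second burn Δv₂ = |v₂ − v_p| = 6.769 km/s.
Total Δv = Δv₁ + Δv₂ = 12.20 km/s.

Δv = 12200 m/s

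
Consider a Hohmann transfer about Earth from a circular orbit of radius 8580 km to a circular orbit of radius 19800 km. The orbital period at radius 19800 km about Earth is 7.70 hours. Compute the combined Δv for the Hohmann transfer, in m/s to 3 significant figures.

From Kepler's third law T² = 4π²r³/μ at r = 19800 km, T = 7.70 hours = 7.70 × 3600 s = 27720 s: μ = 4π²r³/T² = 3.98813×10^5 km³/s².
The Hohmann ellipse has a_t = (r₁ + r₂)/2 = 14190 km.
Circular speed at r₁: v₁ = √(μ/r₁) = √(3.98813×10^5/8580) = 6.8177 km/s.
Transfer-orbit speed at r₁ (vis-viva): v_p = √[μ(2/r₁ − 1/a_t)] = 8.0535 km/s.
First burn Δv₁ = |v_p − v₁| = 1.236 km/s.
At r₂, v₂ = √(μ/r₂) = 4.4880 km/s.
Transfer-orbit speed at r₂: v_a = √[μ(2/r₂ − 1/a_t)] = 3.4898 km/s.
Second burn Δv₂ = |v₂ − v_a| = 0.9982 km/s.
Total Δv = Δv₁ + Δv₂ = 2.234 km/s.

Δv = 2230 m/s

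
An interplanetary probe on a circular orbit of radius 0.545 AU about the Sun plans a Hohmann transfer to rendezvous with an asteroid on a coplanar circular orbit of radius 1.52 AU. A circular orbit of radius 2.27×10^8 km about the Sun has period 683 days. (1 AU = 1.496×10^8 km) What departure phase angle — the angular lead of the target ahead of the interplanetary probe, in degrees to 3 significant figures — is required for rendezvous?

φ = 79.2°

From Kepler's third law T² = 4π²r³/μ at r = 2.27×10^8 km, T = 683 days = 683 × 86400 s = 5.90112×10^7 s: μ = 4π²r³/T² = 1.32608×10^11 km³/s².
In km: r₁ = 0.545 × 1.496×10^8 = 8.1532×10^7 km; r₂ = 1.52 × 1.496×10^8 = 2.27392×10^8 km.
Transfer-ellipse semi-major axis a_t = (r₁ + r₂)/2 = (8.1532×10^7 + 2.27392×10^8)/2 = 1.54462×10^8 km.
Transfer time t = π√(a_t³/μ) = 1.656×10^7 s.
The target's mean motion on its circular orbit is ω₂ = √(μ/r₂³) = 1.062×10^-7 rad/s.
Angle swept by the target during transfer: ω₂·t = 1.759 rad = 100.8°.
The interplanetary probe traverses 180° on the transfer ellipse, so the target must lead by 180° − 100.8° = 79.2°.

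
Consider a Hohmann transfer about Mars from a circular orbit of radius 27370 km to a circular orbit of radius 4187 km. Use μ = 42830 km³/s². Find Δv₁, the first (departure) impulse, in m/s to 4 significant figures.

Δv₁ = 606.5 m/s

Transfer-ellipse semi-major axis a_t = (r₁ + r₂)/2 = (27370 + 4187)/2 = 15778.5 km.
Circular speed at r = 27370 km: v_c = √(μ/r) = 1.2509 km/s.
Transfer-orbit speed at the same r (vis-viva, a = a_t): v_t = √[μ(2/r − 1/a_t)] = 0.64440 km/s.
Δv₁ = |v_t − v_c| = |0.64440 − 1.2509| = 0.6065 km/s.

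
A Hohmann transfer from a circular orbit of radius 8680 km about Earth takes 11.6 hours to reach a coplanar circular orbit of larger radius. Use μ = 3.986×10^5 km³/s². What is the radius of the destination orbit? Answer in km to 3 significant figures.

Transfer time t = 11.6 hours = 41760 s, and t = π√(a_t³/μ).
So a_t = (μ t²/π²)^(1/3) = (3.986×10^5 × (41760)² / π²)^(1/3) = 41297 km.
Since a_t = (r₁ + r₂)/2, r₂ = 2a_t − r₁ = 2×41297 − 8680 = 73914 km.

r₂ = 73900 km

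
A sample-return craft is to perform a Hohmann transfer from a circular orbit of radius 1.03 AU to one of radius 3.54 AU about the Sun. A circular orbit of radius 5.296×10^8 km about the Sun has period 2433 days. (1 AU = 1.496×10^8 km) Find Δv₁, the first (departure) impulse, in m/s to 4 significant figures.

Δv₁ = 7181 m/s

From Kepler's third law T² = 4π²r³/μ at r = 5.296×10^8 km, T = 2433 days = 2433 × 86400 s = 2.102112×10^8 s: μ = 4π²r³/T² = 1.32706×10^11 km³/s².
In km: r₁ = 1.03 × 1.496×10^8 = 1.54088×10^8 km; r₂ = 3.54 × 1.496×10^8 = 5.29584×10^8 km.
The Hohmann ellipse has a_t = (r₁ + r₂)/2 = 3.41836×10^8 km.
On the circular orbit at r = 1.54088×10^8 km, v_c = √(μ/r) = 29.347 km/s.
Vis-viva on the transfer ellipse at r = 1.54088×10^8 km gives v_t = √[μ(2/r − 1/a_t)] = 36.528 km/s.
Δv₁ = |v_t − v_c| = |36.528 − 29.347| = 7.181 km/s.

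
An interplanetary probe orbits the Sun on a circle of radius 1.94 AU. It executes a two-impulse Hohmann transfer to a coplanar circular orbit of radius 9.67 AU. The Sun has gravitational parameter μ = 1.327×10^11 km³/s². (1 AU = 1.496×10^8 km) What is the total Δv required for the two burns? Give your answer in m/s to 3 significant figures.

In km: r₁ = 1.94 × 1.496×10^8 = 2.90224×10^8 km; r₂ = 9.67 × 1.496×10^8 = 1.446632×10^9 km.
The Hohmann ellipse has a_t = (r₁ + r₂)/2 = 8.68428×10^8 km.
Circular speed at r₁: v₁ = √(μ/r₁) = √(1.327×10^11/2.90224×10^8) = 21.383 km/s.
Transfer-orbit speed at r₁ (vis-viva): v_p = √[μ(2/r₁ − 1/a_t)] = 27.598 km/s.
First burn Δv₁ = |v_p − v₁| = 6.215 km/s.
At r₂, v₂ = √(μ/r₂) = 9.578 km/s.
Transfer-orbit speed at r₂: v_a = √[μ(2/r₂ − 1/a_t)] = 5.537 km/s.
Second burn Δv₂ = |v₂ − v_a| = 4.041 km/s.
Δv = Δv₁ + Δv₂ = 6.215 + 4.041 = 10.26 km/s.

Δv = 10300 m/s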